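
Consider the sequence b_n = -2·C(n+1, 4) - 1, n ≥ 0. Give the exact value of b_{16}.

-4761

C(17, 4) = 2380, so b_{16} = -4761.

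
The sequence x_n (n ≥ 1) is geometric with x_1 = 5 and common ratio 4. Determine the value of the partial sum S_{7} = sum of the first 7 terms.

27305

x_n = 5·4^(n-1).
S = 5·(4^7 - 1)/(4 - 1) = 5·(16384 - 1)/(3) = 27305.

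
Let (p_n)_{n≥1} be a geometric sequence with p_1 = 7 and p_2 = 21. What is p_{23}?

Common ratio r = 3.
p_n = 7·3^(n-1).
p_{23} = 7·3^22 = 219667417263.

219667417263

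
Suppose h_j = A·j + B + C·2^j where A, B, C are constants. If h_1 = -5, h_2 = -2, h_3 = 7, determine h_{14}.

49102

Write the equations: A + B + 2C = -5; 2A + B + 4C = -2; 3A + B + 8C = 7.
Subtracting the first from the second: A + 2C = 3.
Subtracting the second from the third: A + 4C = 9.
Solving: C = 3, A = -3, then B = -8.
Therefore h_{14} = -42 + (-8) + 3·16384 = 49102.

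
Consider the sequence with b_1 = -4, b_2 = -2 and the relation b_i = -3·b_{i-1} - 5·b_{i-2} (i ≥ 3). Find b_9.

Applying the relation repeatedly:
b_3 = 26  b_4 = -68  b_5 = 74  b_6 = 118  b_7 = -724  b_8 = 1582  b_9 = -1126.

-1126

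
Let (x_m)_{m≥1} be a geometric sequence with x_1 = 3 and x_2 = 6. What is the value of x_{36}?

Common ratio r = 2.
x_m = 3·2^(m-1).
x_{36} = 3·2^35 = 103079215104.

103079215104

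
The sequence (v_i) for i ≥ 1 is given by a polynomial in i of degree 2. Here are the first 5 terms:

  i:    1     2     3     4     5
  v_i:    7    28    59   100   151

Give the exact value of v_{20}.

2116

1st diffs: 21, 31, 41, 51.
2nd diffs: 10, 10, 10 (constant).
So v_i = 5i^2 + 6i - 4.
Evaluating at i = 20 gives v_{20} = 2116.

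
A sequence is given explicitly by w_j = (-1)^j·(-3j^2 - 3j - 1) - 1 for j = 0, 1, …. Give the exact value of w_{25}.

1950

(-1)^25 = -1; -3j^2 - 3j - 1 at j=25 is -1951; so w_{25} = 1950.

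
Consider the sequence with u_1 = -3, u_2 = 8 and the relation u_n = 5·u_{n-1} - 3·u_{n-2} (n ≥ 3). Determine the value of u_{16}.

Compute successive terms:
u_3 = 49; u_4 = 221; u_5 = 958; …; u_{13} = 112713493; u_{14} = 484980872; u_{15} = 2086763881; u_{16} = 8978876789.

8978876789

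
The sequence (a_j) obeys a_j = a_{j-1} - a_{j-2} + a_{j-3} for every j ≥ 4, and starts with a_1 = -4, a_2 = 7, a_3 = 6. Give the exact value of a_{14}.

7

Step forward from the initial values:
a_4 = -5;  a_5 = -4;  a_6 = 7;  …;  a_{11} = 6;  a_{12} = -5;  a_{13} = -4;  a_{14} = 7.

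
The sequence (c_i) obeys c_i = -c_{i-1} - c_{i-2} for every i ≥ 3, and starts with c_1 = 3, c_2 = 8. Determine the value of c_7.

3

Compute successive terms:
c_3 = -11  c_4 = 3  c_5 = 8  c_6 = -11  c_7 = 3.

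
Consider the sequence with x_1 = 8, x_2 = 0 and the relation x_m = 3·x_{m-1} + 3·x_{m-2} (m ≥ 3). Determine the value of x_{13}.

12183048

Iterate the recurrence:
x_3 = 24; x_4 = 72; x_5 = 288; …; x_{10} = 223560; x_{11} = 847584; x_{12} = 3213432; x_{13} = 12183048.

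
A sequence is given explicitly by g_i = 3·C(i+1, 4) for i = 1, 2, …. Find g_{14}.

4095

C(15, 4) = 1365, so g_{14} = 4095.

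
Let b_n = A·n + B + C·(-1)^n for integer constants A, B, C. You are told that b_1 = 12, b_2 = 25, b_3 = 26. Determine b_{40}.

The three given values yield: A + B - C = 12; 2A + B + C = 25; 3A + B - C = 26.
Subtracting the first from the second: A + 2C = 13.
Subtracting the second from the third: A - 2C = 1.
Solving: C = 3, A = 7, then B = 8.
Therefore b_{40} = 280 + 8 + 3·1 = 291.

291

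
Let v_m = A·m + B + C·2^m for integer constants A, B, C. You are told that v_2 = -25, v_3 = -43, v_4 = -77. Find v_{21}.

-8388655

Plug in m = 2, 3, 4: 2A + B + 4C = -25; 3A + B + 8C = -43; 4A + B + 16C = -77.
Subtracting the first from the second: A + 4C = -18.
Subtracting the second from the third: A + 8C = -34.
Solving: C = -4, A = -2, then B = -5.
Hence v_{21} = -2·21 + (-5) + (-4)·2097152 = -8388655.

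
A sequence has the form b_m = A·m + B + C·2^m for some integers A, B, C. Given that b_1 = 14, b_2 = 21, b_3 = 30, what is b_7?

170

The three given values yield: A + B + 2C = 14; 2A + B + 4C = 21; 3A + B + 8C = 30.
Subtracting the first from the second: A + 2C = 7.
Subtracting the second from the third: A + 4C = 9.
Solving: C = 1, A = 5, then B = 7.
So b_m = 5·m + 7 + 1·2^m; at m=7 this is 170.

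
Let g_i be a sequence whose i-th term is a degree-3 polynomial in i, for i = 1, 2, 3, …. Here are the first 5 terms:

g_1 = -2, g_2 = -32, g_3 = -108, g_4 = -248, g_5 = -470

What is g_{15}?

1st diffs: -30, -76, -140, -222.
2nd diffs: -46, -64, -82.
3rd diffs: -18, -18 (constant).
Newton forward-difference form: g_i = -2 + (-30)·C(i-1,1) + (-46)·C(i-1,2) + (-18)·C(i-1,3).
At i = 15: i-1 = 14, so g_{15} = -2 - 420 - 4186 - 6552 = -11160.

-11160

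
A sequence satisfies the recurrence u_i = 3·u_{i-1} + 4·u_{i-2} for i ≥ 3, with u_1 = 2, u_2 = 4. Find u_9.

78644

Step forward from the initial values:
u_3 = 20, u_4 = 76, u_5 = 308, u_6 = 1228, u_7 = 4916, u_8 = 19660, u_9 = 78644.
(Characteristic roots are 4 and -1.)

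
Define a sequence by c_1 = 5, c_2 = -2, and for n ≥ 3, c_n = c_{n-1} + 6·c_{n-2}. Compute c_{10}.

Applying the relation repeatedly:
c_3 = 28;  c_4 = 16;  c_5 = 184;  c_6 = 280;  c_7 = 1384;  c_8 = 3064;  c_9 = 11368;  c_{10} = 29752.
(Characteristic roots are 3 and -2.)

29752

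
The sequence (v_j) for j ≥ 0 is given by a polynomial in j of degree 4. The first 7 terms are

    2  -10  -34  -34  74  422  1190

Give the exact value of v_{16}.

105890

1st diffs: -12, -24, 0, 108, 348, 768.
2nd diffs: -12, 24, 108, 240, 420.
3rd diffs: 36, 84, 132, 180.
4th diffs: 48, 48, 48 (constant).
Newton forward-difference form: v_j = 2 + (-12)·C(j,1) + (-12)·C(j,2) + 36·C(j,3) + 48·C(j,4).
At j = 16: j = 16, so v_{16} = 2 - 192 - 1440 + 20160 + 87360 = 105890.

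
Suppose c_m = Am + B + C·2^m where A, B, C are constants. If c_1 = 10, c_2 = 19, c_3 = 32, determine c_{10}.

Plug in m = 1, 2, 3: A + B + 2C = 10; 2A + B + 4C = 19; 3A + B + 8C = 32.
Subtracting the first from the second: A + 2C = 9.
Subtracting the second from the third: A + 4C = 13.
Solving: C = 2, A = 5, then B = 1.
Hence c_{10} = 5·10 + 1 + 2·1024 = 2099.

2099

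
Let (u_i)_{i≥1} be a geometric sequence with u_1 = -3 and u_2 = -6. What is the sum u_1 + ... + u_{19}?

Common ratio r = 2.
u_i = (-3)·2^(i-1).
S = (-3)·(2^19 - 1)/(2 - 1) = (-3)·(524288 - 1)/(1) = -1572861.

-1572861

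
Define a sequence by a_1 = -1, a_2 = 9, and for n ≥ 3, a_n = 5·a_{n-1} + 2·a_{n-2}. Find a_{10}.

5598449

Applying the relation repeatedly:
a_3 = 43  a_4 = 233  a_5 = 1251  a_6 = 6721  a_7 = 36107  a_8 = 193977  a_9 = 1042099  a_{10} = 5598449.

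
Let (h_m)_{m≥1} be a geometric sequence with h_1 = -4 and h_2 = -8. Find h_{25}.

-67108864

Common ratio r = 2.
h_m = (-4)·2^(m-1).
h_{25} = (-4)·2^24 = -67108864.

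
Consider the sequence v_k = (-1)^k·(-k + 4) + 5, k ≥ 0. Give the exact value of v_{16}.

(-1)^16 = 1; -k + 4 at k=16 is -12; so v_{16} = -7.

-7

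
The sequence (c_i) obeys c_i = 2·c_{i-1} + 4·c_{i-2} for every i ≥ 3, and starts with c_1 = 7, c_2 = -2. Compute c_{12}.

606208

Iterate the recurrence:
c_3 = 24;  c_4 = 40;  c_5 = 176;  c_6 = 512;  c_7 = 1728;  c_8 = 5504;  c_9 = 17920;  c_{10} = 57856;  c_{11} = 187392;  c_{12} = 606208.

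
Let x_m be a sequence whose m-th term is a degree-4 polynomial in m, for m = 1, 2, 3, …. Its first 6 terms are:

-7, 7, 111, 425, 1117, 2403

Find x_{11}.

1st diffs: 14, 104, 314, 692, 1286.
2nd diffs: 90, 210, 378, 594.
3rd diffs: 120, 168, 216.
4th diffs: 48, 48 (constant).
Newton forward-difference form: x_m = -7 + 14·C(m-1,1) + 90·C(m-1,2) + 120·C(m-1,3) + 48·C(m-1,4).
At m = 11: m-1 = 10, so x_{11} = -7 + 140 + 4050 + 14400 + 10080 = 28663.

28663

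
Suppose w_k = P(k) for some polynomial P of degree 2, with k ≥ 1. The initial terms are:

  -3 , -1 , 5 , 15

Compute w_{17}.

1st diffs: 2, 6, 10.
2nd diffs: 4, 4 (constant).
So w_k = 2k^2 - 4k - 1.
Evaluating at k = 17 gives w_{17} = 509.

509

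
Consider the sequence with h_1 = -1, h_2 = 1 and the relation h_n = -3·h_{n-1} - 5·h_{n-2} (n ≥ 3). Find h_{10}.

61

Compute successive terms:
h_3 = 2; h_4 = -11; h_5 = 23; h_6 = -14; h_7 = -73; h_8 = 289; h_9 = -502; h_{10} = 61.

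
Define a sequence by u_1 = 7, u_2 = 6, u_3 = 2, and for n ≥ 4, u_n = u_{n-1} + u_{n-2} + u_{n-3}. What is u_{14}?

5464

Iterate the recurrence:
u_4 = 15; u_5 = 23; u_6 = 40; …; u_{11} = 878; u_{12} = 1615; u_{13} = 2971; u_{14} = 5464.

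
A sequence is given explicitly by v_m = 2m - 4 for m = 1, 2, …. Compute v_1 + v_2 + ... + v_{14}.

Over m = 1..14: Σm = 105.
Total = (2)·105 + (-4)·14 = 154.

154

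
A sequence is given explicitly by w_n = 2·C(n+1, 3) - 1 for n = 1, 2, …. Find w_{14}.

909

C(15, 3) = 455, so w_{14} = 909.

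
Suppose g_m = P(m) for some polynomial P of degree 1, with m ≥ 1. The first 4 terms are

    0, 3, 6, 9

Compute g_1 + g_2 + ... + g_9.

108

1st diffs: 3, 3, 3 (constant).
So g_m = 3m - 3.
Continuing: …, 12, 15, 18, 21, …, g_9 = 24.
Summing m = 1..9 (9 terms) gives 108.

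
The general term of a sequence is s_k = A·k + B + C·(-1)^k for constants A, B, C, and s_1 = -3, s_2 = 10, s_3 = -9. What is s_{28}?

Plug in k = 1, 2, 3: A + B - C = -3; 2A + B + C = 10; 3A + B - C = -9.
Subtracting the first from the second: A + 2C = 13.
Subtracting the second from the third: A - 2C = -19.
Solving: C = 8, A = -3, then B = 8.
Therefore s_{28} = -84 + 8 + 8·1 = -68.

-68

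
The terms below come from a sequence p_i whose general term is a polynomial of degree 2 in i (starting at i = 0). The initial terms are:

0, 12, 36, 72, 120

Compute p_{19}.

2280

1st diffs: 12, 24, 36, 48.
2nd diffs: 12, 12, 12 (constant).
So p_i = 6i^2 + 6i.
Evaluating at i = 19 gives p_{19} = 2280.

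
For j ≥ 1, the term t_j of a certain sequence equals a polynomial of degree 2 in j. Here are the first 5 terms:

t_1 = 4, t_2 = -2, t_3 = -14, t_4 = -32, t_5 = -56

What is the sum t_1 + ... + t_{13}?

1st diffs: -6, -12, -18, -24.
2nd diffs: -6, -6, -6 (constant).
So t_j = -3j^2 + 3j + 4.
Continuing: …, -86, -122, -164, -212, …, t_{13} = -464.
Summing j = 1..13 (13 terms) gives -2132.

-2132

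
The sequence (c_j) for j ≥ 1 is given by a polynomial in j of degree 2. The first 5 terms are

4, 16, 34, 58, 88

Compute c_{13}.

1st diffs: 12, 18, 24, 30.
2nd diffs: 6, 6, 6 (constant).
Newton forward-difference form: c_j = 4 + 12·C(j-1,1) + 6·C(j-1,2).
At j = 13: j-1 = 12, so c_{13} = 4 + 144 + 396 = 544.

544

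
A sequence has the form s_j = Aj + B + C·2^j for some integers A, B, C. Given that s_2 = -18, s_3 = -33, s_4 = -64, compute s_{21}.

-8388591

The three given values yield: 2A + B + 4C = -18; 3A + B + 8C = -33; 4A + B + 16C = -64.
Subtracting the first from the second: A + 4C = -15.
Subtracting the second from the third: A + 8C = -31.
Solving: C = -4, A = 1, then B = -4.
Therefore s_{21} = 21 + (-4) + (-4)·2097152 = -8388591.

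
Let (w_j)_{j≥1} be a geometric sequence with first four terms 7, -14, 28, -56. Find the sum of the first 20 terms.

-2446675

Common ratio r = -2.
w_j = 7·(-2)^(j-1).
S = 7·((-2)^20 - 1)/(-2 - 1) = 7·(1048576 - 1)/(-3) = -2446675.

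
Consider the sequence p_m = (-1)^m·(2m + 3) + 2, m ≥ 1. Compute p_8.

21

(-1)^8 = 1; 2m + 3 at m=8 is 19; so p_8 = 21.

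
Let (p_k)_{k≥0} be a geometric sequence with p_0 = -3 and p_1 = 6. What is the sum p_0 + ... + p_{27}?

Common ratio r = -2.
p_k = (-3)·(-2)^(k-0).
S = (-3)·((-2)^28 - 1)/(-2 - 1) = (-3)·(268435456 - 1)/(-3) = 268435455.

268435455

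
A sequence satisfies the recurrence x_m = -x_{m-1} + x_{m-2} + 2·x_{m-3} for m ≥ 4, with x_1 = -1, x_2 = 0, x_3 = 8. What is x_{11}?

-62

Step forward from the initial values:
x_4 = -10, x_5 = 18, x_6 = -12, x_7 = 10, x_8 = 14, x_9 = -28, x_{10} = 62, x_{11} = -62.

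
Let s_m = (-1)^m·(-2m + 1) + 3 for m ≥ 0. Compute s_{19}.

(-1)^19 = -1; -2m + 1 at m=19 is -37; so s_{19} = 40.

40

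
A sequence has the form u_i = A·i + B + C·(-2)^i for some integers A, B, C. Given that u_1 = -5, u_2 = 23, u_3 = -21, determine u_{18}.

1048647

Plug in i = 1, 2, 3: A + B - 2C = -5; 2A + B + 4C = 23; 3A + B - 8C = -21.
Subtracting the first from the second: A + 6C = 28.
Subtracting the second from the third: A - 12C = -44.
Solving: C = 4, A = 4, then B = -1.
So u_i = 4·i + (-1) + 4·(-2)^i; at i=18 this is 1048647.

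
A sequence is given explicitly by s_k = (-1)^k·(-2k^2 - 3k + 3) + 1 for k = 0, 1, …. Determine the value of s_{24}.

(-1)^24 = 1; -2k^2 - 3k + 3 at k=24 is -1221; so s_{24} = -1220.

-1220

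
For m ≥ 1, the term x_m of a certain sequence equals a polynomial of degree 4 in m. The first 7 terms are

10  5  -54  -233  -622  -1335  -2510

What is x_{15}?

1st diffs: -5, -59, -179, -389, -713, -1175.
2nd diffs: -54, -120, -210, -324, -462.
3rd diffs: -66, -90, -114, -138.
4th diffs: -24, -24, -24 (constant).
Newton forward-difference form: x_m = 10 + (-5)·C(m-1,1) + (-54)·C(m-1,2) + (-66)·C(m-1,3) + (-24)·C(m-1,4).
At m = 15: m-1 = 14, so x_{15} = 10 - 70 - 4914 - 24024 - 24024 = -53022.

-53022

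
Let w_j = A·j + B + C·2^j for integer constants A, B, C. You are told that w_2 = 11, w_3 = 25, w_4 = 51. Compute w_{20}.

Plug in j = 2, 3, 4: 2A + B + 4C = 11; 3A + B + 8C = 25; 4A + B + 16C = 51.
Subtracting the first from the second: A + 4C = 14.
Subtracting the second from the third: A + 8C = 26.
Solving: C = 3, A = 2, then B = -5.
Hence w_{20} = 2·20 + (-5) + 3·1048576 = 3145763.

3145763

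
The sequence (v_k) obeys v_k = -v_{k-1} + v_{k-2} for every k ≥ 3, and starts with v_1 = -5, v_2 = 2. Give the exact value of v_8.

66

Step forward from the initial values:
v_3 = -7; v_4 = 9; v_5 = -16; v_6 = 25; v_7 = -41; v_8 = 66.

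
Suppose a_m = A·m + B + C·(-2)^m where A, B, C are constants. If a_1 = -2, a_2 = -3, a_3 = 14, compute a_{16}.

At m = 1, 2, 3: A + B - 2C = -2; 2A + B + 4C = -3; 3A + B - 8C = 14.
Subtracting the first from the second: A + 6C = -1.
Subtracting the second from the third: A - 12C = 17.
Solving: C = -1, A = 5, then B = -9.
Therefore a_{16} = 80 + (-9) + (-1)·65536 = -65465.

-65465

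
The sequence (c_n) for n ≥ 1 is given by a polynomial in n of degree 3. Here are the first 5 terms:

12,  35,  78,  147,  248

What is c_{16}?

1st diffs: 23, 43, 69, 101.
2nd diffs: 20, 26, 32.
3rd diffs: 6, 6 (constant).
Newton forward-difference form: c_n = 12 + 23·C(n-1,1) + 20·C(n-1,2) + 6·C(n-1,3).
At n = 16: n-1 = 15, so c_{16} = 12 + 345 + 2100 + 2730 = 5187.

5187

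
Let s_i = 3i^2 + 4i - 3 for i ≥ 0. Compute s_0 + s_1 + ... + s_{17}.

Over i = 0..17: Σi = 153, Σi² = 1785.
Total = (3)·1785 + (4)·153 + (-3)·18 = 5913.

5913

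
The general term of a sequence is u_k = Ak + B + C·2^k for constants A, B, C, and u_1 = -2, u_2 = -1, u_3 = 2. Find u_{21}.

The three given values yield: A + B + 2C = -2; 2A + B + 4C = -1; 3A + B + 8C = 2.
Subtracting the first from the second: A + 2C = 1.
Subtracting the second from the third: A + 4C = 3.
Solving: C = 1, A = -1, then B = -3.
Therefore u_{21} = -21 + (-3) + 1·2097152 = 2097128.

2097128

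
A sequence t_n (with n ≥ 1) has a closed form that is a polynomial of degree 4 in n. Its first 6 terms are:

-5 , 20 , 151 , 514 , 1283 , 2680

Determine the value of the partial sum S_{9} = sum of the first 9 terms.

1st diffs: 25, 131, 363, 769, 1397.
2nd diffs: 106, 232, 406, 628.
3rd diffs: 126, 174, 222.
4th diffs: 48, 48 (constant).
Newton forward-difference form: t_n = -5 + 25·C(n-1,1) + 106·C(n-1,2) + 126·C(n-1,3) + 48·C(n-1,4).
Continuing: 4975, 8486, 13579.
Summing n = 1..9 (9 terms) gives 31683.

31683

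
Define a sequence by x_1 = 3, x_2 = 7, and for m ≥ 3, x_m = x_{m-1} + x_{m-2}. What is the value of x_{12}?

788

Applying the relation repeatedly:
x_3 = 10, x_4 = 17, x_5 = 27, x_6 = 44, x_7 = 71, x_8 = 115, x_9 = 186, x_{10} = 301, x_{11} = 487, x_{12} = 788.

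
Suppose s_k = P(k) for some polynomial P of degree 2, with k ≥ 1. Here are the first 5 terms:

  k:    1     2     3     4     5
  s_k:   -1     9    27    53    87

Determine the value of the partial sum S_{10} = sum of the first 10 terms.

1400

1st diffs: 10, 18, 26, 34.
2nd diffs: 8, 8, 8 (constant).
Newton forward-difference form: s_k = -1 + 10·C(k-1,1) + 8·C(k-1,2).
Continuing: …, 129, 179, 237, 303, …, s_{10} = 377.
Summing k = 1..10 (10 terms) gives 1400.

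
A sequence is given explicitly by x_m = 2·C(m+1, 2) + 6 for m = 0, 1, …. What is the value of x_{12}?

162

C(13, 2) = 78, so x_{12} = 162.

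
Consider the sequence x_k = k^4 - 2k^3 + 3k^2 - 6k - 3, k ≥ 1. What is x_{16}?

x_{16} = 1·16^4 - 2·16^3 + 3·16^2 - 6·16 - 3 = 58013.

58013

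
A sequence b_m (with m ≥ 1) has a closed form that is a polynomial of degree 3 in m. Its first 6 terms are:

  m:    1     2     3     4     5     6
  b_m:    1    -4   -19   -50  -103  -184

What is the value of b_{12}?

1st diffs: -5, -15, -31, -53, -81.
2nd diffs: -10, -16, -22, -28.
3rd diffs: -6, -6, -6 (constant).
Newton forward-difference form: b_m = 1 + (-5)·C(m-1,1) + (-10)·C(m-1,2) + (-6)·C(m-1,3).
At m = 12: m-1 = 11, so b_{12} = 1 - 55 - 550 - 990 = -1594.

-1594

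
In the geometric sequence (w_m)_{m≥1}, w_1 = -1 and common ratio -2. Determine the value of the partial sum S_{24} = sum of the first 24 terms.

w_m = (-1)·(-2)^(m-1).
S = (-1)·((-2)^24 - 1)/(-2 - 1) = (-1)·(16777216 - 1)/(-3) = 5592405.

5592405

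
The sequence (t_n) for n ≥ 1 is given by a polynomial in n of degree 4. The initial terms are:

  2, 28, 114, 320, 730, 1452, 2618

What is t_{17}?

84898

1st diffs: 26, 86, 206, 410, 722, 1166.
2nd diffs: 60, 120, 204, 312, 444.
3rd diffs: 60, 84, 108, 132.
4th diffs: 24, 24, 24 (constant).
So t_n = n^4 + 5n^2 - 4n.
Evaluating at n = 17 gives t_{17} = 84898.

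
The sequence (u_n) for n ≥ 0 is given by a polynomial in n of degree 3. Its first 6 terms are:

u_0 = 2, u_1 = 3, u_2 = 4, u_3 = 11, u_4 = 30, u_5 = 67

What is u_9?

515

1st diffs: 1, 1, 7, 19, 37.
2nd diffs: 0, 6, 12, 18.
3rd diffs: 6, 6, 6 (constant).
So u_n = n^3 - 3n^2 + 3n + 2.
Evaluating at n = 9 gives u_9 = 515.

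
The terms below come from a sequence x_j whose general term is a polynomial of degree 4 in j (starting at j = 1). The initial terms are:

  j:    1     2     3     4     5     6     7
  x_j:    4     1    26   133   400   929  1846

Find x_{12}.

18341

1st diffs: -3, 25, 107, 267, 529, 917.
2nd diffs: 28, 82, 160, 262, 388.
3rd diffs: 54, 78, 102, 126.
4th diffs: 24, 24, 24 (constant).
So x_j = j^4 - j^3 - 5j^2 + 4j + 5.
Evaluating at j = 12 gives x_{12} = 18341.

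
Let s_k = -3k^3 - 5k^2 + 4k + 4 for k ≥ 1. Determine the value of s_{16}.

-13500

s_{16} = -3·16^3 - 5·16^2 + 4·16 + 4 = -13500.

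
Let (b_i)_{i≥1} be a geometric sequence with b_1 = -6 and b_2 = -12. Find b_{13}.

-24576

Common ratio r = 2.
b_i = (-6)·2^(i-1).
b_{13} = (-6)·2^12 = -24576.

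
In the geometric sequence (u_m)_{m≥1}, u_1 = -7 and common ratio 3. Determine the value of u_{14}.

-11160261

u_m = (-7)·3^(m-1).
u_{14} = (-7)·3^13 = -11160261.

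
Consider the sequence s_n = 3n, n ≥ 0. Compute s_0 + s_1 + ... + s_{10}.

Over n = 0..10: Σn = 55.
Total = (3)·55 = 165.

165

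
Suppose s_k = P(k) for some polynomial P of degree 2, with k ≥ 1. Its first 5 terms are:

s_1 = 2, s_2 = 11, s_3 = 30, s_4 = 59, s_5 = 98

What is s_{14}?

899

1st diffs: 9, 19, 29, 39.
2nd diffs: 10, 10, 10 (constant).
So s_k = 5k^2 - 6k + 3.
Evaluating at k = 14 gives s_{14} = 899.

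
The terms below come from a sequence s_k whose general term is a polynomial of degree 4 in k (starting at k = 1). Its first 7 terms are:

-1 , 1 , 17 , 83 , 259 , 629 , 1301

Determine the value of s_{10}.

1st diffs: 2, 16, 66, 176, 370, 672.
2nd diffs: 14, 50, 110, 194, 302.
3rd diffs: 36, 60, 84, 108.
4th diffs: 24, 24, 24 (constant).
So s_k = k^4 - 4k^3 + 6k^2 - 3k - 1.
Evaluating at k = 10 gives s_{10} = 6569.

6569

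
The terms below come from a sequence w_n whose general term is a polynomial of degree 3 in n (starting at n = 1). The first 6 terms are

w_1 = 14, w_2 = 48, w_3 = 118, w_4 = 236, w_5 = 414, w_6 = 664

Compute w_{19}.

1st diffs: 34, 70, 118, 178, 250.
2nd diffs: 36, 48, 60, 72.
3rd diffs: 12, 12, 12 (constant).
Newton forward-difference form: w_n = 14 + 34·C(n-1,1) + 36·C(n-1,2) + 12·C(n-1,3).
At n = 19: n-1 = 18, so w_{19} = 14 + 612 + 5508 + 9792 = 15926.

15926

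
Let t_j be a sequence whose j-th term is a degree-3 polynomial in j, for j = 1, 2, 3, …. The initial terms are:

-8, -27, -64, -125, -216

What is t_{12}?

-2197

1st diffs: -19, -37, -61, -91.
2nd diffs: -18, -24, -30.
3rd diffs: -6, -6 (constant).
Newton forward-difference form: t_j = -8 + (-19)·C(j-1,1) + (-18)·C(j-1,2) + (-6)·C(j-1,3).
At j = 12: j-1 = 11, so t_{12} = -8 - 209 - 990 - 990 = -2197.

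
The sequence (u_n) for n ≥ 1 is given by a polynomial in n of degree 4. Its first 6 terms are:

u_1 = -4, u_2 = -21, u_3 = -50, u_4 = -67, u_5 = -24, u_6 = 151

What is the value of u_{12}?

11029

1st diffs: -17, -29, -17, 43, 175.
2nd diffs: -12, 12, 60, 132.
3rd diffs: 24, 48, 72.
4th diffs: 24, 24 (constant).
Newton forward-difference form: u_n = -4 + (-17)·C(n-1,1) + (-12)·C(n-1,2) + 24·C(n-1,3) + 24·C(n-1,4).
At n = 12: n-1 = 11, so u_{12} = -4 - 187 - 660 + 3960 + 7920 = 11029.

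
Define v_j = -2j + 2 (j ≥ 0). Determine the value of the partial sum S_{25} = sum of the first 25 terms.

Over j = 0..24: Σj = 300.
Total = (-2)·300 + (2)·25 = -550.

-550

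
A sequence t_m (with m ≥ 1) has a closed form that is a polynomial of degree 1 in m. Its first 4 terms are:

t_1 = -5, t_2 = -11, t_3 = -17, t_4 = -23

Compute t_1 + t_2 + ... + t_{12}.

1st diffs: -6, -6, -6 (constant).
So t_m = -6m + 1.
Continuing: …, -29, -35, -41, -47, …, t_{12} = -71.
Summing m = 1..12 (12 terms) gives -456.

-456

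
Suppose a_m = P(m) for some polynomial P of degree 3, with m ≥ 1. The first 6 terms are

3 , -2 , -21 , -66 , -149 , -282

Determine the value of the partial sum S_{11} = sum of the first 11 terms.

-6512

1st diffs: -5, -19, -45, -83, -133.
2nd diffs: -14, -26, -38, -50.
3rd diffs: -12, -12, -12 (constant).
So a_m = -2m^3 + 5m^2 - 6m + 6.
Continuing: …, -477, -746, -1101, -1554, …, a_{11} = -2117.
Summing m = 1..11 (11 terms) gives -6512.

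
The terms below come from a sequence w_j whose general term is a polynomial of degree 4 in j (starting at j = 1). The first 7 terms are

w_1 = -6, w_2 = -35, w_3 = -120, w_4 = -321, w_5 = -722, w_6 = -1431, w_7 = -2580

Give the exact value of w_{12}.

1st diffs: -29, -85, -201, -401, -709, -1149.
2nd diffs: -56, -116, -200, -308, -440.
3rd diffs: -60, -84, -108, -132.
4th diffs: -24, -24, -24 (constant).
Newton forward-difference form: w_j = -6 + (-29)·C(j-1,1) + (-56)·C(j-1,2) + (-60)·C(j-1,3) + (-24)·C(j-1,4).
At j = 12: j-1 = 11, so w_{12} = -6 - 319 - 3080 - 9900 - 7920 = -21225.

-21225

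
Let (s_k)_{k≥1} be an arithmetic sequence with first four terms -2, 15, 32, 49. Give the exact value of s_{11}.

168

Common difference d = 17.
s_k = -2 + (k - 1)·17.
s_{11} = -2 + 10·17 = 168.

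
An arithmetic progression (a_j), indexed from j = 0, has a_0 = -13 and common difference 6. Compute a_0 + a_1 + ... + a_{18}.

a_j = -13 + (j - 0)·6.
a_{18} = 95; S = 19·(-13 + 95)/2 = 779.

779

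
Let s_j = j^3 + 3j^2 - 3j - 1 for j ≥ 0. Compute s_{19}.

7884

s_{19} = 1·19^3 + 3·19^2 - 3·19 - 1 = 7884.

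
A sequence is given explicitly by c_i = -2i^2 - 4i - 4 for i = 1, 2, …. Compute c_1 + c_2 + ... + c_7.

-420

Over i = 1..7: Σi = 28, Σi² = 140.
Total = (-2)·140 + (-4)·28 + (-4)·7 = -420.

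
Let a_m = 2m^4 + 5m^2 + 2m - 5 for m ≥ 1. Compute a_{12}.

42211

a_{12} = 2·12^4 + 5·12^2 + 2·12 - 5 = 42211.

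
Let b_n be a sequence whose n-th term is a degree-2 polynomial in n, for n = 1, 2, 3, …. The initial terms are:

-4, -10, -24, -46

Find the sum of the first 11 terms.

-1694

1st diffs: -6, -14, -22.
2nd diffs: -8, -8 (constant).
Newton forward-difference form: b_n = -4 + (-6)·C(n-1,1) + (-8)·C(n-1,2).
Continuing: …, -76, -114, -160, -214, …, b_{11} = -424.
Summing n = 1..11 (11 terms) gives -1694.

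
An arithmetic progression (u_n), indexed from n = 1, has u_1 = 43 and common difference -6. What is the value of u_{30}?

u_n = 43 + (n - 1)·(-6).
u_{30} = 43 + 29·(-6) = -131.

-131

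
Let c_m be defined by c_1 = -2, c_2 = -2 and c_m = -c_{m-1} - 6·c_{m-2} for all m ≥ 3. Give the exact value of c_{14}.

230878

Step forward from the initial values:
c_3 = 14  c_4 = -2  c_5 = -82  …  c_{11} = 1358  c_{12} = -44546  c_{13} = 36398  c_{14} = 230878.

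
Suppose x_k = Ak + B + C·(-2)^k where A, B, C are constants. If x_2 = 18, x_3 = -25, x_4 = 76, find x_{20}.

Plug in k = 2, 3, 4: 2A + B + 4C = 18; 3A + B - 8C = -25; 4A + B + 16C = 76.
Subtracting the first from the second: A - 12C = -43.
Subtracting the second from the third: A + 24C = 101.
Solving: C = 4, A = 5, then B = -8.
Hence x_{20} = 5·20 + (-8) + 4·1048576 = 4194396.

4194396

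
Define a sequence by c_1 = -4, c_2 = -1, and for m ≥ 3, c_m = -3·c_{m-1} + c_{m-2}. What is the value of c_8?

Applying the relation repeatedly:
c_3 = -1;  c_4 = 2;  c_5 = -7;  c_6 = 23;  c_7 = -76;  c_8 = 251.

251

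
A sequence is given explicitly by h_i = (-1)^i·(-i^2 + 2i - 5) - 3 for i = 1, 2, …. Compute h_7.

(-1)^7 = -1; -i^2 + 2i - 5 at i=7 is -40; so h_7 = 37.

37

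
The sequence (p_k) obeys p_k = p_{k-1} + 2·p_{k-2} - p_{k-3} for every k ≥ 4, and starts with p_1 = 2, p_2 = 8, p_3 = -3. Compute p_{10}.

139

Compute successive terms:
p_4 = 11;  p_5 = -3;  p_6 = 22;  p_7 = 5;  p_8 = 52;  p_9 = 40;  p_{10} = 139.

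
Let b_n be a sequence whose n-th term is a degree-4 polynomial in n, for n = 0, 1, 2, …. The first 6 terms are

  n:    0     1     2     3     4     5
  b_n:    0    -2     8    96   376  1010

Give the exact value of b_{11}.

1st diffs: -2, 10, 88, 280, 634.
2nd diffs: 12, 78, 192, 354.
3rd diffs: 66, 114, 162.
4th diffs: 48, 48 (constant).
Newton forward-difference form: b_n = (-2)·C(n,1) + 12·C(n,2) + 66·C(n,3) + 48·C(n,4).
At n = 11: n = 11, so b_{11} = -22 + 660 + 10890 + 15840 = 27368.

27368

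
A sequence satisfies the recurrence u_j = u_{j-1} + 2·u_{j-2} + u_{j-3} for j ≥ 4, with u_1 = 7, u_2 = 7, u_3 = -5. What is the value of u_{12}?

Step forward from the initial values:
u_4 = 16;  u_5 = 13;  u_6 = 40;  u_7 = 82;  u_8 = 175;  u_9 = 379;  u_{10} = 811;  u_{11} = 1744;  u_{12} = 3745.

3745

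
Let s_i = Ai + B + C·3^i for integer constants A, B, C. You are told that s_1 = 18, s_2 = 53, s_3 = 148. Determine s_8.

Write the equations: A + B + 3C = 18; 2A + B + 9C = 53; 3A + B + 27C = 148.
Subtracting the first from the second: A + 6C = 35.
Subtracting the second from the third: A + 18C = 95.
Solving: C = 5, A = 5, then B = -2.
Therefore s_8 = 40 + (-2) + 5·6561 = 32843.

32843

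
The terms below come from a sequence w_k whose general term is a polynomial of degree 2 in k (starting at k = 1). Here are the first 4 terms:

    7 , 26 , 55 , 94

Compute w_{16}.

1st diffs: 19, 29, 39.
2nd diffs: 10, 10 (constant).
So w_k = 5k^2 + 4k - 2.
Evaluating at k = 16 gives w_{16} = 1342.

1342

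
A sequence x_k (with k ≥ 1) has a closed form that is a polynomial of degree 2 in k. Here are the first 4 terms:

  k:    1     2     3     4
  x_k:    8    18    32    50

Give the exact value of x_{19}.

800

1st diffs: 10, 14, 18.
2nd diffs: 4, 4 (constant).
Newton forward-difference form: x_k = 8 + 10·C(k-1,1) + 4·C(k-1,2).
At k = 19: k-1 = 18, so x_{19} = 8 + 180 + 612 = 800.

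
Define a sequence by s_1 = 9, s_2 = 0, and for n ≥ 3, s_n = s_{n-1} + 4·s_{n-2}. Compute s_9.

6516

Applying the relation repeatedly:
s_3 = 36;  s_4 = 36;  s_5 = 180;  s_6 = 324;  s_7 = 1044;  s_8 = 2340;  s_9 = 6516.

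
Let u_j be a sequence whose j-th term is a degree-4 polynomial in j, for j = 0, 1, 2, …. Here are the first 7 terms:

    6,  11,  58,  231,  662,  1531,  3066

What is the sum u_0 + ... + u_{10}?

57167

1st diffs: 5, 47, 173, 431, 869, 1535.
2nd diffs: 42, 126, 258, 438, 666.
3rd diffs: 84, 132, 180, 228.
4th diffs: 48, 48, 48 (constant).
So u_j = 2j^4 + 2j^3 + j^2 + 6.
Continuing: 5543, 9286, 14667, 22106.
Summing j = 0..10 (11 terms) gives 57167.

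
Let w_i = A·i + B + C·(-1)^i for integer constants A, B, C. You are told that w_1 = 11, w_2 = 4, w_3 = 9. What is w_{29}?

-17

The three given values yield: A + B - C = 11; 2A + B + C = 4; 3A + B - C = 9.
Subtracting the first from the second: A + 2C = -7.
Subtracting the second from the third: A - 2C = 5.
Solving: C = -3, A = -1, then B = 9.
So w_i = -1·i + 9 + (-3)·(-1)^i; at i=29 this is -17.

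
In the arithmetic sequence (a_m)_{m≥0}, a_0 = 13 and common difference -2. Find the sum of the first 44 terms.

a_m = 13 + (m - 0)·(-2).
a_{43} = -73; S = 44·(13 + (-73))/2 = -1320.

-1320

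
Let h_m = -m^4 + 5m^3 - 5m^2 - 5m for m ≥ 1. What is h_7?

-966

h_7 = -1·7^4 + 5·7^3 - 5·7^2 - 5·7 = -966.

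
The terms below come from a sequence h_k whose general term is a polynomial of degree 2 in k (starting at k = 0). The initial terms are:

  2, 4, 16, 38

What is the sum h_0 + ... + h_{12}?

3042

1st diffs: 2, 12, 22.
2nd diffs: 10, 10 (constant).
Newton forward-difference form: h_k = 2 + 2·C(k,1) + 10·C(k,2).
Continuing: …, 70, 112, 164, 226, …, h_{12} = 686.
Summing k = 0..12 (13 terms) gives 3042.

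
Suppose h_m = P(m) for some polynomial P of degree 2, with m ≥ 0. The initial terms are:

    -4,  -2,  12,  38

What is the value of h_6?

1st diffs: 2, 14, 26.
2nd diffs: 12, 12 (constant).
So h_m = 6m^2 - 4m - 4.
Evaluating at m = 6 gives h_6 = 188.

188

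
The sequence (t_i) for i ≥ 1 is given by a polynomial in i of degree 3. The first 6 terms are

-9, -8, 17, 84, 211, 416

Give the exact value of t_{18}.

15512

1st diffs: 1, 25, 67, 127, 205.
2nd diffs: 24, 42, 60, 78.
3rd diffs: 18, 18, 18 (constant).
Newton forward-difference form: t_i = -9 + 1·C(i-1,1) + 24·C(i-1,2) + 18·C(i-1,3).
At i = 18: i-1 = 17, so t_{18} = -9 + 17 + 3264 + 12240 = 15512.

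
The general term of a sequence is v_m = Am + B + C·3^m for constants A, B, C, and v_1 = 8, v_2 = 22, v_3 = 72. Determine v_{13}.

4782920

Plug in m = 1, 2, 3: A + B + 3C = 8; 2A + B + 9C = 22; 3A + B + 27C = 72.
Subtracting the first from the second: A + 6C = 14.
Subtracting the second from the third: A + 18C = 50.
Solving: C = 3, A = -4, then B = 3.
Hence v_{13} = -4·13 + 3 + 3·1594323 = 4782920.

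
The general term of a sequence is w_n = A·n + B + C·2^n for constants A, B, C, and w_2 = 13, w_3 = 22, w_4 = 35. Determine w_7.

Plug in n = 2, 3, 4: 2A + B + 4C = 13; 3A + B + 8C = 22; 4A + B + 16C = 35.
Subtracting the first from the second: A + 4C = 9.
Subtracting the second from the third: A + 8C = 13.
Solving: C = 1, A = 5, then B = -1.
So w_n = 5·n + (-1) + 1·2^n; at n=7 this is 162.

162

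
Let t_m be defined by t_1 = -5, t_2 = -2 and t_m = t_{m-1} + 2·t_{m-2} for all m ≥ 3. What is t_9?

-600

Iterate the recurrence:
t_3 = -12  t_4 = -16  t_5 = -40  t_6 = -72  t_7 = -152  t_8 = -296  t_9 = -600.
(Characteristic roots are 2 and -1.)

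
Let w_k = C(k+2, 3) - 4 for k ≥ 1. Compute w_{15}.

C(17, 3) = 680, so w_{15} = 676.

676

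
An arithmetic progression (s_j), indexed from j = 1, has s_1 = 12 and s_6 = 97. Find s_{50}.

Common difference d = (97 - 12) / (6 - 1) = 17.
s_j = 12 + (j - 1)·17.
s_{50} = 12 + 49·17 = 845.

845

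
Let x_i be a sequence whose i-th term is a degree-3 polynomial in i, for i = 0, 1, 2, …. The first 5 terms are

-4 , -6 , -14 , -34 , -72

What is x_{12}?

1st diffs: -2, -8, -20, -38.
2nd diffs: -6, -12, -18.
3rd diffs: -6, -6 (constant).
Newton forward-difference form: x_i = -4 + (-2)·C(i,1) + (-6)·C(i,2) + (-6)·C(i,3).
At i = 12: i = 12, so x_{12} = -4 - 24 - 396 - 1320 = -1744.

-1744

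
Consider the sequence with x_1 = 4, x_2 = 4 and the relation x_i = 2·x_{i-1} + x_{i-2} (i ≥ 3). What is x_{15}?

456972

Applying the relation repeatedly:
x_3 = 12;  x_4 = 28;  x_5 = 68;  …;  x_{12} = 32476;  x_{13} = 78404;  x_{14} = 189284;  x_{15} = 456972.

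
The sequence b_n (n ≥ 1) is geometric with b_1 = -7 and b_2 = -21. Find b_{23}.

-219667417263

Common ratio r = 3.
b_n = (-7)·3^(n-1).
b_{23} = (-7)·3^22 = -219667417263.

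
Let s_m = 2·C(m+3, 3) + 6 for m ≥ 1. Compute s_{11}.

734

C(14, 3) = 364, so s_{11} = 734.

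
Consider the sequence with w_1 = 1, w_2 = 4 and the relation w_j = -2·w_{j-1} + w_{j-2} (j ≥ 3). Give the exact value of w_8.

606

Compute successive terms:
w_3 = -7; w_4 = 18; w_5 = -43; w_6 = 104; w_7 = -251; w_8 = 606.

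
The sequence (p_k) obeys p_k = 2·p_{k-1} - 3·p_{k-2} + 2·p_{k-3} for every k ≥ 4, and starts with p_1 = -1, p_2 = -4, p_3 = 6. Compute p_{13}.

-126

Compute successive terms:
p_4 = 22;  p_5 = 18;  p_6 = -18;  p_7 = -46;  p_8 = -2;  p_9 = 98;  p_{10} = 110;  p_{11} = -78;  p_{12} = -290;  p_{13} = -126.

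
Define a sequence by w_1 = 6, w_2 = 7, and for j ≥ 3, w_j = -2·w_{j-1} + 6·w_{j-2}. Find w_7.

1384

Step forward from the initial values:
w_3 = 22;  w_4 = -2;  w_5 = 136;  w_6 = -284;  w_7 = 1384.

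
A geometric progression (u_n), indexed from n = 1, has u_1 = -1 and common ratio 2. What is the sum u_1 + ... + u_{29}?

u_n = (-1)·2^(n-1).
S = (-1)·(2^29 - 1)/(2 - 1) = (-1)·(536870912 - 1)/(1) = -536870911.

-536870911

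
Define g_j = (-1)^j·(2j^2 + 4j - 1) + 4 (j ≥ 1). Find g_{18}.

(-1)^18 = 1; 2j^2 + 4j - 1 at j=18 is 719; so g_{18} = 723.

723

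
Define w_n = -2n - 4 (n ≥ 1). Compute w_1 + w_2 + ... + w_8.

-104

Over n = 1..8: Σn = 36.
Total = (-2)·36 + (-4)·8 = -104.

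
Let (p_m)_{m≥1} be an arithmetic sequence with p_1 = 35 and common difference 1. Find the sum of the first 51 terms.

p_m = 35 + (m - 1)·1.
p_{51} = 85; S = 51·(35 + 85)/2 = 3060.

3060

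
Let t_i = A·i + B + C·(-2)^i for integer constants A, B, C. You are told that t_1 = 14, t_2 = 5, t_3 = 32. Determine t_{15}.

Plug in i = 1, 2, 3: A + B - 2C = 14; 2A + B + 4C = 5; 3A + B - 8C = 32.
Subtracting the first from the second: A + 6C = -9.
Subtracting the second from the third: A - 12C = 27.
Solving: C = -2, A = 3, then B = 7.
So t_i = 3·i + 7 + (-2)·(-2)^i; at i=15 this is 65588.

65588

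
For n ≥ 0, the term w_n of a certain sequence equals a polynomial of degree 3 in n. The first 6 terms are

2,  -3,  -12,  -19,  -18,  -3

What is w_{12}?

998

1st diffs: -5, -9, -7, 1, 15.
2nd diffs: -4, 2, 8, 14.
3rd diffs: 6, 6, 6 (constant).
Newton forward-difference form: w_n = 2 + (-5)·C(n,1) + (-4)·C(n,2) + 6·C(n,3).
At n = 12: n = 12, so w_{12} = 2 - 60 - 264 + 1320 = 998.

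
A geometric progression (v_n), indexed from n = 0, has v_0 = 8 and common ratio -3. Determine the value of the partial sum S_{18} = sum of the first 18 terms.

-774840976

v_n = 8·(-3)^(n-0).
S = 8·((-3)^18 - 1)/(-3 - 1) = 8·(387420489 - 1)/(-4) = -774840976.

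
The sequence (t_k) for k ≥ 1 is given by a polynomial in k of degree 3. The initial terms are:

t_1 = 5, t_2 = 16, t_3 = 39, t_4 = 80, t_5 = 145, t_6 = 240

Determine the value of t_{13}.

2249

1st diffs: 11, 23, 41, 65, 95.
2nd diffs: 12, 18, 24, 30.
3rd diffs: 6, 6, 6 (constant).
Newton forward-difference form: t_k = 5 + 11·C(k-1,1) + 12·C(k-1,2) + 6·C(k-1,3).
At k = 13: k-1 = 12, so t_{13} = 5 + 132 + 792 + 1320 = 2249.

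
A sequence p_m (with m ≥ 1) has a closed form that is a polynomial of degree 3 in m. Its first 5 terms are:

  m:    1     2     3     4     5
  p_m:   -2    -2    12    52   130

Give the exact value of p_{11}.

2068

1st diffs: 0, 14, 40, 78.
2nd diffs: 14, 26, 38.
3rd diffs: 12, 12 (constant).
Newton forward-difference form: p_m = -2 + 14·C(m-1,2) + 12·C(m-1,3).
At m = 11: m-1 = 10, so p_{11} = -2 + 630 + 1440 = 2068.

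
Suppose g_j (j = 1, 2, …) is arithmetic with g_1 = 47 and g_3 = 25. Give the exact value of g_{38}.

-360

Common difference d = (25 - 47) / (3 - 1) = -11.
g_j = 47 + (j - 1)·(-11).
g_{38} = 47 + 37·(-11) = -360.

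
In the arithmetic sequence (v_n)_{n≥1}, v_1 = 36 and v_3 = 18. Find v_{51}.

Common difference d = (18 - 36) / (3 - 1) = -9.
v_n = 36 + (n - 1)·(-9).
v_{51} = 36 + 50·(-9) = -414.

-414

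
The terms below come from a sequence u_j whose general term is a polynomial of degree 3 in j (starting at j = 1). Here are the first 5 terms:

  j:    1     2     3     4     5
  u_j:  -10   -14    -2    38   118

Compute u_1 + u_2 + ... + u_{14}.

17332

1st diffs: -4, 12, 40, 80.
2nd diffs: 16, 28, 40.
3rd diffs: 12, 12 (constant).
Newton forward-difference form: u_j = -10 + (-4)·C(j-1,1) + 16·C(j-1,2) + 12·C(j-1,3).
Continuing: …, 250, 446, 718, 1078, …, u_{14} = 4618.
Summing j = 1..14 (14 terms) gives 17332.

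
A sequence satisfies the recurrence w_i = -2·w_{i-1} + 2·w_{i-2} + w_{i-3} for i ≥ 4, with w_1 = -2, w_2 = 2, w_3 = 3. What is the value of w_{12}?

-12373

Applying the relation repeatedly:
w_4 = -4; w_5 = 16; w_6 = -37; w_7 = 102; w_8 = -262; w_9 = 691; w_{10} = -1804; w_{11} = 4728; w_{12} = -12373.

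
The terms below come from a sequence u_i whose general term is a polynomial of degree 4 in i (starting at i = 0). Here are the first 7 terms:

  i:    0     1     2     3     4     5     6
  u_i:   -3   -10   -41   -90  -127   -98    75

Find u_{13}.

1st diffs: -7, -31, -49, -37, 29, 173.
2nd diffs: -24, -18, 12, 66, 144.
3rd diffs: 6, 30, 54, 78.
4th diffs: 24, 24, 24 (constant).
So u_i = i^4 - 5i^3 - 4i^2 + i - 3.
Evaluating at i = 13 gives u_{13} = 16910.

16910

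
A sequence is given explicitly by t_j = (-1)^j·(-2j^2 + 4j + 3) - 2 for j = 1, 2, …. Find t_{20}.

(-1)^20 = 1; -2j^2 + 4j + 3 at j=20 is -717; so t_{20} = -719.

-719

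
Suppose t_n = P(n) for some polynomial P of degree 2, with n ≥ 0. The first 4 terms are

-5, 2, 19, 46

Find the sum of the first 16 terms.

1st diffs: 7, 17, 27.
2nd diffs: 10, 10 (constant).
Newton forward-difference form: t_n = -5 + 7·C(n,1) + 10·C(n,2).
Continuing: …, 83, 130, 187, 254, …, t_{15} = 1150.
Summing n = 0..15 (16 terms) gives 6360.

6360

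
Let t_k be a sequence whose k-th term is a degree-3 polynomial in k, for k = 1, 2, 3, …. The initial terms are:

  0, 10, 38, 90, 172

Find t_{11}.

1630

1st diffs: 10, 28, 52, 82.
2nd diffs: 18, 24, 30.
3rd diffs: 6, 6 (constant).
Newton forward-difference form: t_k = 10·C(k-1,1) + 18·C(k-1,2) + 6·C(k-1,3).
At k = 11: k-1 = 10, so t_{11} = 100 + 810 + 720 = 1630.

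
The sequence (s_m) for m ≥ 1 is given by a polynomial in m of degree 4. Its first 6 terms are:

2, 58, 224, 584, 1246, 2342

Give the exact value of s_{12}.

28448

1st diffs: 56, 166, 360, 662, 1096.
2nd diffs: 110, 194, 302, 434.
3rd diffs: 84, 108, 132.
4th diffs: 24, 24 (constant).
Newton forward-difference form: s_m = 2 + 56·C(m-1,1) + 110·C(m-1,2) + 84·C(m-1,3) + 24·C(m-1,4).
At m = 12: m-1 = 11, so s_{12} = 2 + 616 + 6050 + 13860 + 7920 = 28448.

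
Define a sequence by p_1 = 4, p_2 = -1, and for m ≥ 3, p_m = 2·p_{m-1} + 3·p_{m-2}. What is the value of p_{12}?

132857

Step forward from the initial values:
p_3 = 10  p_4 = 17  p_5 = 64  p_6 = 179  p_7 = 550  p_8 = 1637  p_9 = 4924  p_{10} = 14759  p_{11} = 44290  p_{12} = 132857.
(Characteristic roots are 3 and -1.)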